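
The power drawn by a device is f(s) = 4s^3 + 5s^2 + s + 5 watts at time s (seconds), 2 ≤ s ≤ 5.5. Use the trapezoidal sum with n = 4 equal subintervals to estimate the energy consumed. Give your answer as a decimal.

1215.9765625

Δs = (5.5 − 2)/4 = 0.875.
f(2) = 59, f(2.875) = 144.2578125, f(3.75) = 290, f(4.625) = 512.3046875, f(5.5) = 827.25.
T_4 = (Δs/2)·[f(s_0) + 2f(s_1) + 2f(s_2) + 2f(s_3) + f(s_4)].
Sum = 1215.9765625.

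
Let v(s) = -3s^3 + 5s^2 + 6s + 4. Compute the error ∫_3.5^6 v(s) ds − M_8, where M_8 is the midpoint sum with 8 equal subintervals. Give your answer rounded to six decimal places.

-0.768026

Exact integral: ∫_3.5^6 v(s) ds ≈ -489.66145833.
M_8 ≈ -488.89343262.
Error ≈ -489.66145833 − (-488.89343262) ≈ -0.768026.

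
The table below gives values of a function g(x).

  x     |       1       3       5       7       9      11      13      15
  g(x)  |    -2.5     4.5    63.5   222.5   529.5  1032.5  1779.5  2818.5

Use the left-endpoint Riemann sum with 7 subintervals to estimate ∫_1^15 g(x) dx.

7259

Δx = 2.
Sum = 2·[(-2.5) + 4.5 + 63.5 + 222.5 + 529.5 + 1032.5 + 1779.5] = 7259.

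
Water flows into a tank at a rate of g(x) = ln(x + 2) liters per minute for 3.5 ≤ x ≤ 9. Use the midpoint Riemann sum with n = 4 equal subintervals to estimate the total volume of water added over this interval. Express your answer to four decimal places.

11.5079

Δx = (9 − 3.5)/4 = 1.375.
Midpoints: 4.1875, 5.5625, 6.9375, 8.3125.
g(4.1875) ≈ 1.8225, g(5.5625) ≈ 2.0232, g(6.9375) ≈ 2.1903, g(8.3125) ≈ 2.3334.
Sum = Δx · [g(4.1875) + g(5.5625) + g(6.9375) + g(8.3125)].
Sum ≈ 11.5079.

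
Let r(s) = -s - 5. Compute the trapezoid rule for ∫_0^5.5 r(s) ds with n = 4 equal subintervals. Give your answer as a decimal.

-42.625

Δs = (5.5 − 0)/4 = 1.375.
r(0) = -5, r(1.375) = -6.375, r(2.75) = -7.75, r(4.125) = -9.125, r(5.5) = -10.5.
T_4 = (Δs/2)·[r(s_0) + 2r(s_1) + 2r(s_2) + 2r(s_3) + r(s_4)].
Sum = -42.625.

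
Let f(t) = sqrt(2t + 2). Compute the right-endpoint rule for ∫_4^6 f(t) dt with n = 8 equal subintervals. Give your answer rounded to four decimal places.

Δt = (6 − 4)/8 = 0.25.
Right endpoints: 4.25, 4.5, 4.75, 5, 5.25, 5.5, 5.75, 6.
f(4.25) ≈ 3.2404, f(4.5) ≈ 3.3166, f(4.75) ≈ 3.3912, f(5) ≈ 3.4641, f(5.25) ≈ 3.5355, f(5.5) ≈ 3.6056, f(5.75) ≈ 3.6742, f(6) ≈ 3.7417.
Sum = Δt · [f(4.25) + f(4.5) + f(4.75) + ...].
Sum ≈ 6.9923.

6.9923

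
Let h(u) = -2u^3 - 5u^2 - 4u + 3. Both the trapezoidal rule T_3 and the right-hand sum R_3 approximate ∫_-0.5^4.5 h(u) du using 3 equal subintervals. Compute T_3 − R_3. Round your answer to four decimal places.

252.0833

T_3 ≈ -421.435185.
R_3 ≈ -673.518519.
T_3 − R_3 ≈ 252.0833.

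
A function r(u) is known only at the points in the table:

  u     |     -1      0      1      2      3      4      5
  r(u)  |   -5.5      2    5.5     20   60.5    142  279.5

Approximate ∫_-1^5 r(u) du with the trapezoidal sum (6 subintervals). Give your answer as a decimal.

Δu = 1.
T_6 = (1/2)·[(-5.5) + 2·2 + 2·5.5 + 2·20 + 2·60.5 + 2·142 + 279.5] = 367.

367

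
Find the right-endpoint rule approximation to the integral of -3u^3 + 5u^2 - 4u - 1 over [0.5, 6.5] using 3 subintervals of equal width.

Δu = (6.5 − 0.5)/3 = 2.
Right endpoints: 2.5, 4.5, 6.5.
f(2.5) = -26.625, f(4.5) = -191.125, f(6.5) = -639.625.
Sum = Δu · [f(2.5) + f(4.5) + f(6.5)].
Sum = -1714.75.

-1714.75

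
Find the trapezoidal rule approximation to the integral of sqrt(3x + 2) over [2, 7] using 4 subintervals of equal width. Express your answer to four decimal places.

19.4556

Δx = (7 − 2)/4 = 1.25.
f(2) ≈ 2.8284, f(3.25) ≈ 3.4278, f(4.5) ≈ 3.9370, f(5.75) ≈ 4.3875, f(7) ≈ 4.7958.
T_4 = (Δx/2)·[f(x_0) + 2f(x_1) + 2f(x_2) + 2f(x_3) + f(x_4)].
Sum ≈ 19.4556.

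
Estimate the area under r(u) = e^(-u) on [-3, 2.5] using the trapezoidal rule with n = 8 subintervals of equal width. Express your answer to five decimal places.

Δu = (2.5 − (-3))/8 = 0.6875.
r(-3) ≈ 20.08554, r(-2.3125) ≈ 10.09964, r(-1.625) ≈ 5.07842, r(-0.9375) ≈ 2.55359, r(-0.25) ≈ 1.28403, r(0.4375) ≈ 0.64565, r(1.125) ≈ 0.32465, r(1.8125) ≈ 0.16325, r(2.5) ≈ 0.08208.
T_8 = (Δu/2)·[r(u_0) + 2r(u_1) + ... + 2r(u_{7}) + r(u_8)].
Sum ≈ 20.78521.

20.78521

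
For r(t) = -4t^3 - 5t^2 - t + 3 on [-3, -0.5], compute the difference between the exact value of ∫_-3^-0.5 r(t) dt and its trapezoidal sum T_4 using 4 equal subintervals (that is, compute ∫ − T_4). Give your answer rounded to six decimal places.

Exact integral: ∫_-3^-0.5 r(t) dt ≈ 48.02083333.
T_4 = 50.625.
Error ≈ 48.02083333 − 50.625 ≈ -2.604167.

-2.604167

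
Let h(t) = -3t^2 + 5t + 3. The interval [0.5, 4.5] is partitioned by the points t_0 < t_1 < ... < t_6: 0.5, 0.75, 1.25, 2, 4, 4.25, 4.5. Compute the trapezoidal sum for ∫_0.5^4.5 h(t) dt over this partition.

-33.296875

Subinterval widths: 0.25, 0.5, 0.75, 2, 0.25, 0.25.
h(0.5) = 4.75, h(0.75) = 5.0625, h(1.25) = 4.5625, h(2) = 1, h(4) = -25, h(4.25) = -29.9375, h(4.5) = -35.25.
On each subinterval the trapezoid contributes (Δt_i/2)·[h(t_{i-1}) + h(t_i)].
Sum = -33.296875.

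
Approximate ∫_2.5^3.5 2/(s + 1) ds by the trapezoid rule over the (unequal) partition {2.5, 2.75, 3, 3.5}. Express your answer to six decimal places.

Subinterval widths: 0.25, 0.25, 0.5.
f(2.5) = 4/7, f(2.75) = 8/15, f(3) = 0.5, f(3.5) = 4/9.
On each subinterval the trapezoid contributes (Δs_i/2)·[f(s_{i-1}) + f(s_i)].
Sum ≈ 0.503373.

0.503373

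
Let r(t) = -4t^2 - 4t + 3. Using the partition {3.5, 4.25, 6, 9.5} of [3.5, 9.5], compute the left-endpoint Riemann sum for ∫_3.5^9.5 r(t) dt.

-773.4375

Subinterval widths: 0.75, 1.75, 3.5.
Left endpoints: 3.5, 4.25, 6.
r(3.5) = -60, r(4.25) = -86.25, r(6) = -165.
Sum = Σ Δt_i · r(t_i).
Sum = -773.4375.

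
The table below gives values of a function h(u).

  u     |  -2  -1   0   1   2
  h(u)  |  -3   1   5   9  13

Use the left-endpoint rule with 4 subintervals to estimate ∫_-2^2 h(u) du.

Δu = 1.
Sum = 1·[(-3) + 1 + 5 + 9] = 12.

12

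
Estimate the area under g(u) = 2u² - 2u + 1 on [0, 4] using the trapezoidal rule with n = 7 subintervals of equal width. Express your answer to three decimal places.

31.102

Δu = (4 − 0)/7 = 4/7.
g(0) = 1, g(4/7) = 25/49, g(8/7) = 65/49, g(12/7) = 169/49, g(16/7) = 337/49, g(20/7) = 569/49, g(24/7) = 865/49, g(4) = 25.
T_7 = (Δu/2)·[g(u_0) + 2g(u_1) + ... + 2g(u_{6}) + g(u_7)].
Sum ≈ 31.102.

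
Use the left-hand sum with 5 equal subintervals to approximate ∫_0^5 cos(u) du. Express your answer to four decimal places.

Δu = (5 − 0)/5 = 1.
Left endpoints: 0, 1, 2, 3, 4.
f(0) ≈ 1.0000, f(1) ≈ 0.5403, f(2) ≈ -0.4161, f(3) ≈ -0.9900, f(4) ≈ -0.6536.
Sum = Δu · [f(0) + f(1) + f(2) + f(3) + f(4)].
Sum ≈ -0.5195.

-0.5195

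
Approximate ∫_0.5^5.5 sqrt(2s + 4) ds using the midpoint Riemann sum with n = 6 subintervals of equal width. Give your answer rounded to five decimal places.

15.64358

Δs = (5.5 − 0.5)/6 = 5/6.
Midpoints: 11/12, 1.75, 31/12, 41/12, 4.25, 61/12.
f(11/12) ≈ 2.41523, f(1.75) ≈ 2.73861, f(31/12) ≈ 3.02765, f(41/12) ≈ 3.29140, f(4.25) ≈ 3.53553, f(61/12) ≈ 3.76386.
Sum = Δs · [f(11/12) + f(1.75) + f(31/12) + ...].
Sum ≈ 15.64358.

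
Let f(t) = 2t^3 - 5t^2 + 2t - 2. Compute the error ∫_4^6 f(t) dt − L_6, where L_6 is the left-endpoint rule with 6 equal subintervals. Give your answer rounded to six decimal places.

33.740741

Exact integral: ∫_4^6 f(t) dt ≈ 282.66666667.
L_6 ≈ 248.92592593.
Error ≈ 282.66666667 − 248.92592593 ≈ 33.740741.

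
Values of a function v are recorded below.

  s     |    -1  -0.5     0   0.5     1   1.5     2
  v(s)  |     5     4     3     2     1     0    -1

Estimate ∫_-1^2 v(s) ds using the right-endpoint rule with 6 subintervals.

4.5

Δs = 0.5.
Sum = 0.5·[4 + 3 + 2 + 1 + 0 + (-1)] = 4.5.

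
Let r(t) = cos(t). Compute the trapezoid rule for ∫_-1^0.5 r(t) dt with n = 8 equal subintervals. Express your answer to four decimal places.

Δt = (0.5 − (-1))/8 = 0.1875.
r(-1) ≈ 0.5403, r(-0.8125) ≈ 0.6877, r(-0.625) ≈ 0.8110, r(-0.4375) ≈ 0.9058, r(-0.25) ≈ 0.9689, r(-0.0625) ≈ 0.9980, r(0.125) ≈ 0.9922, r(0.3125) ≈ 0.9516, r(0.5) ≈ 0.8776.
T_8 = (Δt/2)·[r(t_0) + 2r(t_1) + ... + 2r(t_{7}) + r(t_8)].
Sum ≈ 1.3170.

1.3170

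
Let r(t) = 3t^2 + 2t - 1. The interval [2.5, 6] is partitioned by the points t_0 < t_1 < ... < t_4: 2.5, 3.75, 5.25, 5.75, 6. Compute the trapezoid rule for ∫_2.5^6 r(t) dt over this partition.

Subinterval widths: 1.25, 1.5, 0.5, 0.25.
r(2.5) = 22.75, r(3.75) = 48.6875, r(5.25) = 92.1875, r(5.75) = 109.6875, r(6) = 119.
On each subinterval the trapezoid contributes (Δt_i/2)·[r(t_{i-1}) + r(t_i)].
Sum = 229.359375.

229.359375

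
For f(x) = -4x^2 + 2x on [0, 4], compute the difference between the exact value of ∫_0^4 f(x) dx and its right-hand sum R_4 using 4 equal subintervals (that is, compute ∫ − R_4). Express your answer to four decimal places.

30.6667

Exact integral: ∫_0^4 f(x) dx ≈ -69.333333.
R_4 = -100.
Error ≈ -69.333333 − (-100) ≈ 30.6667.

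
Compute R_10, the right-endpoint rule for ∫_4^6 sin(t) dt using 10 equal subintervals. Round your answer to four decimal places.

Δt = (6 − 4)/10 = 0.2.
Right endpoints: 4.2, 4.4, 4.6, 4.8, 5, 5.2, 5.4, 5.6, 5.8, 6.
f(4.2) ≈ -0.8716, f(4.4) ≈ -0.9516, f(4.6) ≈ -0.9937, f(4.8) ≈ -0.9962, f(5) ≈ -0.9589, f(5.2) ≈ -0.8835, f(5.4) ≈ -0.7728, f(5.6) ≈ -0.6313, f(5.8) ≈ -0.4646, f(6) ≈ -0.2794.
Sum = Δt · [f(4.2) + f(4.4) + f(4.6) + ...].
Sum ≈ -1.5607.

-1.5607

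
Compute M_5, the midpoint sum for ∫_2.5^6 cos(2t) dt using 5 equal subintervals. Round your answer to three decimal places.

0.229

Δt = (6 − 2.5)/5 = 0.7.
Midpoints: 2.85, 3.55, 4.25, 4.95, 5.65.
f(2.85) ≈ 0.835, f(3.55) ≈ 0.685, f(4.25) ≈ -0.602, f(4.95) ≈ -0.889, f(5.65) ≈ 0.300.
Sum = Δt · [f(2.85) + f(3.55) + f(4.25) + f(4.95) + f(5.65)].
Sum ≈ 0.229.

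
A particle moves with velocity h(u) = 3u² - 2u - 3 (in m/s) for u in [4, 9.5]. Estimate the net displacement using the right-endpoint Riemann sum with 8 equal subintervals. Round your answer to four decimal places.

Δu = (9.5 − 4)/8 = 0.6875.
Right endpoints: 4.6875, 5.375, 6.0625, 6.75, 7.4375, 8.125, 8.8125, 9.5.
h(4.6875) = 53.54296875, h(5.375) = 72.921875, h(6.0625) = 95.13671875, h(6.75) = 120.1875, h(7.4375) = 148.07421875, h(8.125) = 178.796875, h(8.8125) = 212.35546875, h(9.5) = 248.75.
Sum = Δu · [h(4.6875) + h(5.375) + h(6.0625) + ...].
Sum ≈ 776.7139.

776.7139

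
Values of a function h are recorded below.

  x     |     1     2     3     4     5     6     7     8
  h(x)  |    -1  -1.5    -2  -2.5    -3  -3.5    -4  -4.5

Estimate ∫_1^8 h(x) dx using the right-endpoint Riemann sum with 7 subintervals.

Δx = 1.
Sum = 1·[(-1.5) + (-2) + (-2.5) + (-3) + (-3.5) + (-4) + (-4.5)] = -21.

-21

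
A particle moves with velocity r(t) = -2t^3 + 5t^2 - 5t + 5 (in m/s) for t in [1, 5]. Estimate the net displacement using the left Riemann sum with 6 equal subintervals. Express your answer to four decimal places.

Δt = (5 − 1)/6 = 2/3.
Left endpoints: 1, 5/3, 7/3, 3, 11/3, 13/3.
r(1) = 3, r(5/3) = 35/27, r(7/3) = -131/27, r(3) = -19, r(11/3) = -1207/27, r(13/3) = -2309/27.
Sum = Δt · [r(1) + r(5/3) + r(7/3) + ...].
Sum ≈ -99.8519.

-99.8519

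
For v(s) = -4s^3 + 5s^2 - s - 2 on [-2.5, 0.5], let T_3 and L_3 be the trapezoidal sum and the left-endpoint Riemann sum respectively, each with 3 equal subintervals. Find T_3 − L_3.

-48

T_3 = 70.75.
L_3 = 118.75.
T_3 − L_3 = -48.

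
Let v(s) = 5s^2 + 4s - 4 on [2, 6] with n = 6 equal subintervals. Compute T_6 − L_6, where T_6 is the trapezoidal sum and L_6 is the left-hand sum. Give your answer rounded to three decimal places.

T_6 ≈ 396.14815.
L_6 ≈ 337.48148.
T_6 − L_6 ≈ 58.667.

58.667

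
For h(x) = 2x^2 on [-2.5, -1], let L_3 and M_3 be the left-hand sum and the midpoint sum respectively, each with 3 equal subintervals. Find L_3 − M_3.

L_3 = 12.5.
M_3 = 9.6875.
L_3 − M_3 = 2.8125.

2.8125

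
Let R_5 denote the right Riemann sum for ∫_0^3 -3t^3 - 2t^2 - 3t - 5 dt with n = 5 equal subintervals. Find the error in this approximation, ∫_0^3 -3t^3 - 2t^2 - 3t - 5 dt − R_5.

35.19

Exact integral: ∫_0^3 f(t) dt = -107.25.
R_5 = -142.44.
Error = -107.25 − (-142.44) = 35.19.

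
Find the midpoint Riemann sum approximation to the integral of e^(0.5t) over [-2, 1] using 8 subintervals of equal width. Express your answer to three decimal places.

2.558

Δt = (1 − (-2))/8 = 0.375.
Midpoints: -1.8125, -1.4375, -1.0625, -0.6875, -0.3125, 0.0625, 0.4375, 0.8125.
f(-1.8125) ≈ 0.404, f(-1.4375) ≈ 0.487, f(-1.0625) ≈ 0.588, f(-0.6875) ≈ 0.709, f(-0.3125) ≈ 0.855, f(0.0625) ≈ 1.032, f(0.4375) ≈ 1.245, f(0.8125) ≈ 1.501.
Sum = Δt · [f(-1.8125) + f(-1.4375) + f(-1.0625) + ...].
Sum ≈ 2.558.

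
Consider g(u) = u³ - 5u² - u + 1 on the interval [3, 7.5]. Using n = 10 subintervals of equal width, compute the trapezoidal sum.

Δu = (7.5 − 3)/10 = 0.45.
g(3) = -20, g(3.45) = -20.898875, g(3.9) = -19.631, g(4.35) = -15.649625, g(4.8) = -8.408, g(5.25) = 2.640625, g(5.7) = 18.043, g(6.15) = 38.345875, g(6.6) = 64.096, g(7.05) = 95.840125, g(7.5) = 134.125.
T_10 = (Δu/2)·[g(u_0) + 2g(u_1) + ... + 2g(u_{9}) + g(u_10)].
Sum = 95.14828125.

95.14828125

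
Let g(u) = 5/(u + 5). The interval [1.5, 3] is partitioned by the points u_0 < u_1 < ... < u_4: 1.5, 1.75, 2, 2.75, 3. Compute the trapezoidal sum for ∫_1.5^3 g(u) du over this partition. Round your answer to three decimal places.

Subinterval widths: 0.25, 0.25, 0.75, 0.25.
g(1.5) = 10/13, g(1.75) = 20/27, g(2) = 5/7, g(2.75) = 20/31, g(3) = 0.625.
On each subinterval the trapezoid contributes (Δu_i/2)·[g(u_{i-1}) + g(u_i)].
Sum ≈ 1.039.

1.039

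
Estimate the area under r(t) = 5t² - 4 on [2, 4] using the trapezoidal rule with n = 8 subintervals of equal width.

Δt = (4 − 2)/8 = 0.25.
r(2) = 16, r(2.25) = 21.3125, r(2.5) = 27.25, r(2.75) = 33.8125, r(3) = 41, r(3.25) = 48.8125, r(3.5) = 57.25, r(3.75) = 66.3125, r(4) = 76.
T_8 = (Δt/2)·[r(t_0) + 2r(t_1) + ... + 2r(t_{7}) + r(t_8)].
Sum = 85.4375.

85.4375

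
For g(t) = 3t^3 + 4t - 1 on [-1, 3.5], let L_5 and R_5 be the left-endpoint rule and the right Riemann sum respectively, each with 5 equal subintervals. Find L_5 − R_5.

-134.6625

L_5 = 69.3.
R_5 = 203.9625.
L_5 − R_5 = -134.6625.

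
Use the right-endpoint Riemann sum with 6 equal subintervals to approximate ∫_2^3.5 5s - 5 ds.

14.0625

Δs = (3.5 − 2)/6 = 0.25.
Right endpoints: 2.25, 2.5, 2.75, 3, 3.25, 3.5.
f(2.25) = 6.25, f(2.5) = 7.5, f(2.75) = 8.75, f(3) = 10, f(3.25) = 11.25, f(3.5) = 12.5.
Sum = Δs · [f(2.25) + f(2.5) + f(2.75) + ...].
Sum = 14.0625.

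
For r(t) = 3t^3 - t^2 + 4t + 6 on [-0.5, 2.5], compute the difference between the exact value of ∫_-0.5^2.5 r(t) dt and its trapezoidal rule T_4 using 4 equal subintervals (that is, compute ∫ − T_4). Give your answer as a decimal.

-2.25

Exact integral: ∫_-0.5^2.5 r(t) dt = 54.
T_4 = 56.25.
Error = 54 − 56.25 = -2.25.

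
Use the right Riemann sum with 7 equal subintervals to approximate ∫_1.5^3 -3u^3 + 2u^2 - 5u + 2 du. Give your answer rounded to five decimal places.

-62.23852

Δu = (3 − 1.5)/7 = 3/14.
Right endpoints: 12/7, 27/14, 15/7, 33/14, 18/7, 39/14, 3.
f(12/7) = -5422/343, f(27/14) = -59609/2744, f(15/7) = -9964/343, f(33/14) = -104171/2744, f(18/7) = -16684/343, f(39/14) = -168101/2744, f(3) = -76.
Sum = Δu · [f(12/7) + f(27/14) + f(15/7) + ...].
Sum ≈ -62.23852.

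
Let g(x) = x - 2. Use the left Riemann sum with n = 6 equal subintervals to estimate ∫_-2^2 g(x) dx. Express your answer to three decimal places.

-9.333

Δx = (2 − (-2))/6 = 2/3.
Left endpoints: -2, -4/3, -2/3, 0, 2/3, 4/3.
g(-2) = -4, g(-4/3) = -10/3, g(-2/3) = -8/3, g(0) = -2, g(2/3) = -4/3, g(4/3) = -2/3.
Sum = Δx · [g(-2) + g(-4/3) + g(-2/3) + ...].
Sum ≈ -9.333.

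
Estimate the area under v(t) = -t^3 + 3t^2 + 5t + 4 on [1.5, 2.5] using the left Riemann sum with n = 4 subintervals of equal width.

17.125

Δt = (2.5 − 1.5)/4 = 0.25.
Left endpoints: 1.5, 1.75, 2, 2.25.
v(1.5) = 14.875, v(1.75) = 16.578125, v(2) = 18, v(2.25) = 19.046875.
Sum = Δt · [v(1.5) + v(1.75) + v(2) + v(2.25)].
Sum = 17.125.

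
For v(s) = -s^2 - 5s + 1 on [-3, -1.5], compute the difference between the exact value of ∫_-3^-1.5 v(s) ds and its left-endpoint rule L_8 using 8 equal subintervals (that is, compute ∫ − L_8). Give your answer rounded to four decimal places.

-0.0615

Exact integral: ∫_-3^-1.5 v(s) ds = 10.5.
L_8 ≈ 10.561523.
Error ≈ 10.5 − 10.561523 ≈ -0.0615.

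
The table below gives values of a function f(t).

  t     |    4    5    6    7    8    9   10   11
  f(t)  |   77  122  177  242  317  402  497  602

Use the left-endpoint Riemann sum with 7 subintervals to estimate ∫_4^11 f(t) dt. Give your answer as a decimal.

1834

Δt = 1.
Sum = 1·[77 + 122 + 177 + 242 + 317 + 402 + 497] = 1834.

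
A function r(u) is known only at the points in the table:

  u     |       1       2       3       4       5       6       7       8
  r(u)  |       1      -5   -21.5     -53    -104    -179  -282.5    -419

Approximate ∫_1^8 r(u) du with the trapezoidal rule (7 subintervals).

Δu = 1.
T_7 = (1/2)·[1 + 2·(-5) + 2·(-21.5) + 2·(-53) + 2·(-104) + 2·(-179) + 2·(-282.5) + (-419)] = -854.

-854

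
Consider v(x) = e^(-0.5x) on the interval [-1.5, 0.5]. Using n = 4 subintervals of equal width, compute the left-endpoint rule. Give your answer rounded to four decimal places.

3.0249

Δx = (0.5 − (-1.5))/4 = 0.5.
Left endpoints: -1.5, -1, -0.5, 0.
v(-1.5) ≈ 2.1170, v(-1) ≈ 1.6487, v(-0.5) ≈ 1.2840, v(0) ≈ 1.0000.
Sum = Δx · [v(-1.5) + v(-1) + v(-0.5) + v(0)].
Sum ≈ 3.0249.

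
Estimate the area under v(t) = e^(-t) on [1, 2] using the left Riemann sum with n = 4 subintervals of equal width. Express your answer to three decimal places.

0.263

Δt = (2 − 1)/4 = 0.25.
Left endpoints: 1, 1.25, 1.5, 1.75.
v(1) ≈ 0.368, v(1.25) ≈ 0.287, v(1.5) ≈ 0.223, v(1.75) ≈ 0.174.
Sum = Δt · [v(1) + v(1.25) + v(1.5) + v(1.75)].
Sum ≈ 0.263.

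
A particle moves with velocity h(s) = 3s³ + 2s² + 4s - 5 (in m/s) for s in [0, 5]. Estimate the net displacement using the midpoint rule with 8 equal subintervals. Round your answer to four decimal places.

573.0957

Δs = (5 − 0)/8 = 0.625.
Midpoints: 0.3125, 0.9375, 1.5625, 2.1875, 2.8125, 3.4375, 4.0625, 4.6875.
h(0.3125) = -14185/4096, h(0.9375) = 12205/4096, h(1.5625) = 71995/4096, h(2.1875) = 183185/4096, h(2.8125) = 363775/4096, h(3.4375) = 631765/4096, h(4.0625) = 1005155/4096, h(4.6875) = 1501945/4096.
Sum = Δs · [h(0.3125) + h(0.9375) + h(1.5625) + ...].
Sum ≈ 573.0957.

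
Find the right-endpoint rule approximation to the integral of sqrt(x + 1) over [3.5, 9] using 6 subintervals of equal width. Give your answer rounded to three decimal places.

15.190

Δx = (9 − 3.5)/6 = 11/12.
Right endpoints: 53/12, 16/3, 6.25, 43/6, 97/12, 9.
f(53/12) ≈ 2.327, f(16/3) ≈ 2.517, f(6.25) ≈ 2.693, f(43/6) ≈ 2.858, f(97/12) ≈ 3.014, f(9) ≈ 3.162.
Sum = Δx · [f(53/12) + f(16/3) + f(6.25) + ...].
Sum ≈ 15.190.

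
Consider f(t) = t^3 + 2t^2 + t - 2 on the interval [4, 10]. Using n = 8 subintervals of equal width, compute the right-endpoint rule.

3519.1875

Δt = (10 − 4)/8 = 0.75.
Right endpoints: 4.75, 5.5, 6.25, 7, 7.75, 8.5, 9.25, 10.
f(4.75) = 155.046875, f(5.5) = 230.375, f(6.25) = 326.515625, f(7) = 446, f(7.75) = 591.359375, f(8.5) = 765.125, f(9.25) = 969.828125, f(10) = 1208.
Sum = Δt · [f(4.75) + f(5.5) + f(6.25) + ...].
Sum = 3519.1875.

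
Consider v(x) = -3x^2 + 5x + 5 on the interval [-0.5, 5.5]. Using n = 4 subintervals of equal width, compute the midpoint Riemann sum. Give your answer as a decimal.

-58.125

Δx = (5.5 − (-0.5))/4 = 1.5.
Midpoints: 0.25, 1.75, 3.25, 4.75.
v(0.25) = 6.0625, v(1.75) = 4.5625, v(3.25) = -10.4375, v(4.75) = -38.9375.
Sum = Δx · [v(0.25) + v(1.75) + v(3.25) + v(4.75)].
Sum = -58.125.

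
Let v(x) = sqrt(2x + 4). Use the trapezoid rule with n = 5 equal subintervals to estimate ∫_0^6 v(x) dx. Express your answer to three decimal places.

Δx = (6 − 0)/5 = 1.2.
v(0) ≈ 2.000, v(1.2) ≈ 2.530, v(2.4) ≈ 2.966, v(3.6) ≈ 3.347, v(4.8) ≈ 3.688, v(6) ≈ 4.000.
T_5 = (Δx/2)·[v(x_0) + 2v(x_1) + ... + 2v(x_{4}) + v(x_5)].
Sum ≈ 18.637.

18.637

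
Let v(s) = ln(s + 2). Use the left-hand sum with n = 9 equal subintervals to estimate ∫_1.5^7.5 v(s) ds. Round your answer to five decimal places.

Δs = (7.5 − 1.5)/9 = 2/3.
Left endpoints: 1.5, 13/6, 17/6, 3.5, 25/6, 29/6, 5.5, 37/6, 41/6.
v(1.5) ≈ 1.25276, v(13/6) ≈ 1.42712, v(17/6) ≈ 1.57554, v(3.5) ≈ 1.70475, v(25/6) ≈ 1.81916, v(29/6) ≈ 1.92181, v(5.5) ≈ 2.01490, v(37/6) ≈ 2.10006, v(41/6) ≈ 2.17853.
Sum = Δs · [v(1.5) + v(13/6) + v(17/6) + ...].
Sum ≈ 10.66309.

10.66309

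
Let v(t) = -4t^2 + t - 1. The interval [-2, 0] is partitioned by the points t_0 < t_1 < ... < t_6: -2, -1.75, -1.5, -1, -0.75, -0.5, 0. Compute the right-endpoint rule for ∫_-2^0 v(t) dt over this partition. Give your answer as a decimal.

-11.75

Subinterval widths: 0.25, 0.25, 0.5, 0.25, 0.25, 0.5.
Right endpoints: -1.75, -1.5, -1, -0.75, -0.5, 0.
v(-1.75) = -15, v(-1.5) = -11.5, v(-1) = -6, v(-0.75) = -4, v(-0.5) = -2.5, v(0) = -1.
Sum = Σ Δt_i · v(t_i).
Sum = -11.75.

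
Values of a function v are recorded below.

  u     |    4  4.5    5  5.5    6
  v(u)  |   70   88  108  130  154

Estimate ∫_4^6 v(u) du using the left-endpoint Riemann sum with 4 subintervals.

198

Δu = 0.5.
Sum = 0.5·[70 + 88 + 108 + 130] = 198.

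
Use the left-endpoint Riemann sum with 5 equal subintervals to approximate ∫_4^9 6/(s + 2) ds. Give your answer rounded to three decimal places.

3.874

Δs = (9 − 4)/5 = 1.
Left endpoints: 4, 5, 6, 7, 8.
f(4) = 1, f(5) = 6/7, f(6) = 0.75, f(7) = 2/3, f(8) = 0.6.
Sum = Δs · [f(4) + f(5) + f(6) + f(7) + f(8)].
Sum ≈ 3.874.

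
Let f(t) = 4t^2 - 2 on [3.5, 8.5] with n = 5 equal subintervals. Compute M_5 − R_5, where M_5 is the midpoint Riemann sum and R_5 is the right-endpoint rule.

-125

M_5 = 750.
R_5 = 875.
M_5 − R_5 = -125.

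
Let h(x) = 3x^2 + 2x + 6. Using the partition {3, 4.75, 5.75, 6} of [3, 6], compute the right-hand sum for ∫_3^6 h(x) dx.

293.765625

Subinterval widths: 1.75, 1, 0.25.
Right endpoints: 4.75, 5.75, 6.
h(4.75) = 83.1875, h(5.75) = 116.6875, h(6) = 126.
Sum = Σ Δx_i · h(x_i).
Sum = 293.765625.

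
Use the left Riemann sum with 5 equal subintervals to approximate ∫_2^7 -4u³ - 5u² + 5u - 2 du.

Δu = (7 − 2)/5 = 1.
Left endpoints: 2, 3, 4, 5, 6.
f(2) = -44, f(3) = -140, f(4) = -318, f(5) = -602, f(6) = -1016.
Sum = Δu · [f(2) + f(3) + f(4) + f(5) + f(6)].
Sum = -2120.

-2120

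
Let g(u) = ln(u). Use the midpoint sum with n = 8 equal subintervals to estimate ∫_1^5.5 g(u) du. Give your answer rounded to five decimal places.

4.88668

Δu = (5.5 − 1)/8 = 0.5625.
Midpoints: 1.28125, 1.84375, 2.40625, 2.96875, 3.53125, 4.09375, 4.65625, 5.21875.
g(1.28125) ≈ 0.24784, g(1.84375) ≈ 0.61180, g(2.40625) ≈ 0.87807, g(2.96875) ≈ 1.08814, g(3.53125) ≈ 1.26165, g(4.09375) ≈ 1.40946, g(4.65625) ≈ 1.53821, g(5.21875) ≈ 1.65226.
Sum = Δu · [g(1.28125) + g(1.84375) + g(2.40625) + ...].
Sum ≈ 4.88668.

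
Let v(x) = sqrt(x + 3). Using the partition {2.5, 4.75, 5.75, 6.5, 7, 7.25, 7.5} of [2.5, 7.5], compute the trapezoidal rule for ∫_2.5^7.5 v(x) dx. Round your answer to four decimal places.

Subinterval widths: 2.25, 1, 0.75, 0.5, 0.25, 0.25.
v(2.5) ≈ 2.3452, v(4.75) ≈ 2.7839, v(5.75) ≈ 2.9580, v(6.5) ≈ 3.0822, v(7) ≈ 3.1623, v(7.25) ≈ 3.2016, v(7.5) ≈ 3.2404.
On each subinterval the trapezoid contributes (Δx_i/2)·[v(x_{i-1}) + v(x_i)].
Sum ≈ 14.0681.

14.0681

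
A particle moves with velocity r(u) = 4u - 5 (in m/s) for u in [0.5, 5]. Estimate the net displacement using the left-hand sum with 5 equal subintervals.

Δu = (5 − 0.5)/5 = 0.9.
Left endpoints: 0.5, 1.4, 2.3, 3.2, 4.1.
r(0.5) = -3, r(1.4) = 0.6, r(2.3) = 4.2, r(3.2) = 7.8, r(4.1) = 11.4.
Sum = Δu · [r(0.5) + r(1.4) + r(2.3) + r(3.2) + r(4.1)].
Sum = 18.9.

18.9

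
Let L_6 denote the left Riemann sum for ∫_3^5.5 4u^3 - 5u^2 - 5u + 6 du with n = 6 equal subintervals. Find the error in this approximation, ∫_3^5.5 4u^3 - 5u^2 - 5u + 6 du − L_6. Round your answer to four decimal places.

Exact integral: ∫_3^5.5 f(u) du ≈ 563.645833.
L_6 ≈ 475.567130.
Error ≈ 563.645833 − 475.567130 ≈ 88.0787.

88.0787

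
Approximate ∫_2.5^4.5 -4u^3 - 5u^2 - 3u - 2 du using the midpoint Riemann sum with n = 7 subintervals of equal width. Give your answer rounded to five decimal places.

Δu = (4.5 − 2.5)/7 = 2/7.
Midpoints: 37/14, 41/14, 45/14, 3.5, 53/14, 57/14, 61/14.
f(37/14) = -162843/1372, f(41/14) = -211475/1372, f(45/14) = -269099/1372, f(3.5) = -245.25, f(53/14) = -414395/1372, f(57/14) = -503603/1372, f(61/14) = -604875/1372.
Sum = Δu · [f(37/14) + f(41/14) + f(45/14) + ...].
Sum ≈ -521.19388.

-521.19388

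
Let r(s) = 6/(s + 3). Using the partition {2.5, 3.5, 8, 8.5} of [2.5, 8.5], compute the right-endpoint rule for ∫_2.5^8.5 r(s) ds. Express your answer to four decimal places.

3.6385

Subinterval widths: 1, 4.5, 0.5.
Right endpoints: 3.5, 8, 8.5.
r(3.5) = 12/13, r(8) = 6/11, r(8.5) = 12/23.
Sum = Σ Δs_i · r(s_i).
Sum ≈ 3.6385.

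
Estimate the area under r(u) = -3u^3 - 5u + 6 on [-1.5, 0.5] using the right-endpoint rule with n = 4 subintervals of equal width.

Δu = (0.5 − (-1.5))/4 = 0.5.
Right endpoints: -1, -0.5, 0, 0.5.
r(-1) = 14, r(-0.5) = 8.875, r(0) = 6, r(0.5) = 3.125.
Sum = Δu · [r(-1) + r(-0.5) + r(0) + r(0.5)].
Sum = 16.

16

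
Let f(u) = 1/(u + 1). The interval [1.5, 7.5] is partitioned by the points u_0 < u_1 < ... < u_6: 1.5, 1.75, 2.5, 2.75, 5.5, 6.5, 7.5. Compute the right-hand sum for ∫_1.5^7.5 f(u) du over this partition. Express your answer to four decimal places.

1.0459

Subinterval widths: 0.25, 0.75, 0.25, 2.75, 1, 1.
Right endpoints: 1.75, 2.5, 2.75, 5.5, 6.5, 7.5.
f(1.75) = 4/11, f(2.5) = 2/7, f(2.75) = 4/15, f(5.5) = 2/13, f(6.5) = 2/15, f(7.5) = 2/17.
Sum = Σ Δu_i · f(u_i).
Sum ≈ 1.0459.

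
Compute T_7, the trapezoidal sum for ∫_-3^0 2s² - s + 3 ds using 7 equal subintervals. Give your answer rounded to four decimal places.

Δs = (0 − (-3))/7 = 3/7.
f(-3) = 24, f(-18/7) = 921/49, f(-15/7) = 702/49, f(-12/7) = 519/49, f(-9/7) = 372/49, f(-6/7) = 261/49, f(-3/7) = 186/49, f(0) = 3.
T_7 = (Δs/2)·[f(s_0) + 2f(s_1) + ... + 2f(s_{6}) + f(s_7)].
Sum ≈ 31.6837.

31.6837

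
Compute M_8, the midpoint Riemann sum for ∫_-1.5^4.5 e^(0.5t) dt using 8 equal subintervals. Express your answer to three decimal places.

Δt = (4.5 − (-1.5))/8 = 0.75.
Midpoints: -1.125, -0.375, 0.375, 1.125, 1.875, 2.625, 3.375, 4.125.
f(-1.125) ≈ 0.570, f(-0.375) ≈ 0.829, f(0.375) ≈ 1.206, f(1.125) ≈ 1.755, f(1.875) ≈ 2.554, f(2.625) ≈ 3.715, f(3.375) ≈ 5.406, f(4.125) ≈ 7.866.
Sum = Δt · [f(-1.125) + f(-0.375) + f(0.375) + ...].
Sum ≈ 17.926.

17.926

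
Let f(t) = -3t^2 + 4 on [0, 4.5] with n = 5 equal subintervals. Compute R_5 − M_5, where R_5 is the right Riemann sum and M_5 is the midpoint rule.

-30.07125

R_5 = -102.285.
M_5 = -72.21375.
R_5 − M_5 = -30.07125.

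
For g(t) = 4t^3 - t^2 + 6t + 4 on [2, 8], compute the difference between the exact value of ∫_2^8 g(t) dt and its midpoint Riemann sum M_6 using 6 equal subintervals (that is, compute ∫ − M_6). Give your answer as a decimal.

29.5

Exact integral: ∫_2^8 g(t) dt = 4116.
M_6 = 4086.5.
Error = 4116 − 4086.5 = 29.5.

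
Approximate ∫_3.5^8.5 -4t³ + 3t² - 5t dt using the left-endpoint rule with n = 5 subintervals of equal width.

Δt = (8.5 − 3.5)/5 = 1.
Left endpoints: 3.5, 4.5, 5.5, 6.5, 7.5.
f(3.5) = -152.25, f(4.5) = -326.25, f(5.5) = -602.25, f(6.5) = -1004.25, f(7.5) = -1556.25.
Sum = Δt · [f(3.5) + f(4.5) + f(5.5) + f(6.5) + f(7.5)].
Sum = -3641.25.

-3641.25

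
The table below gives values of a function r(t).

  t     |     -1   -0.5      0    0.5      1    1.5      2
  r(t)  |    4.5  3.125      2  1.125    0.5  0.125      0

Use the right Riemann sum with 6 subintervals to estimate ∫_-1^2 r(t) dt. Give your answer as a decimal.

3.4375

Δt = 0.5.
Sum = 0.5·[3.125 + 2 + 1.125 + 0.5 + 0.125 + 0] = 3.4375.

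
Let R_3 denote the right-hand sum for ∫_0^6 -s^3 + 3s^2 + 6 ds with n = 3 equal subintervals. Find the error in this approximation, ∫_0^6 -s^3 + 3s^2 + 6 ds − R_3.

Exact integral: ∫_0^6 f(s) ds = -72.
R_3 = -204.
Error = -72 − (-204) = 132.

132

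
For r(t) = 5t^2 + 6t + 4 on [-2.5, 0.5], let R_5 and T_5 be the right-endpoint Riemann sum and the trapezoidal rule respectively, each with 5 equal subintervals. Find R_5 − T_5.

R_5 = 17.55.
T_5 = 21.15.
R_5 − T_5 = -3.6.

-3.6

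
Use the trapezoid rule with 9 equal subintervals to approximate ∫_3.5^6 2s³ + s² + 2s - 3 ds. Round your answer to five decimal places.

Δs = (6 − 3.5)/9 = 5/18.
f(3.5) = 102, f(34/9) = 92333/729, f(73/18) = 225941/1458, f(13/3) = 5054/27, f(83/18) = 162983/729, f(44/9) = 192733/729, f(31/6) = 16733/54, f(49/9) = 262658/729, f(103/18) = 303208/729, f(6) = 477.
T_9 = (Δs/2)·[f(s_0) + 2f(s_1) + ... + 2f(s_{8}) + f(s_9)].
Sum ≈ 647.87551.

647.87551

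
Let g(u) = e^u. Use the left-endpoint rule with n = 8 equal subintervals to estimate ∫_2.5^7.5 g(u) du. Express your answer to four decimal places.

1292.7356

Δu = (7.5 − 2.5)/8 = 0.625.
Left endpoints: 2.5, 3.125, 3.75, 4.375, 5, 5.625, 6.25, 6.875.
g(2.5) ≈ 12.1825, g(3.125) ≈ 22.7599, g(3.75) ≈ 42.5211, g(4.375) ≈ 79.4398, g(5) ≈ 148.4132, g(5.625) ≈ 277.2723, g(6.25) ≈ 518.0128, g(6.875) ≈ 967.7754.
Sum = Δu · [g(2.5) + g(3.125) + g(3.75) + ...].
Sum ≈ 1292.7356.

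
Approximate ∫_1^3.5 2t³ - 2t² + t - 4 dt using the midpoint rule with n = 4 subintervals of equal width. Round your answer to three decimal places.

41.304

Δt = (3.5 − 1)/4 = 0.625.
Midpoints: 1.3125, 1.9375, 2.5625, 3.1875.
f(1.3125) = -3299/2048, f(1.9375) = 10191/2048, f(2.5625) = 39081/2048, f(3.1875) = 89371/2048.
Sum = Δt · [f(1.3125) + f(1.9375) + f(2.5625) + f(3.1875)].
Sum ≈ 41.304.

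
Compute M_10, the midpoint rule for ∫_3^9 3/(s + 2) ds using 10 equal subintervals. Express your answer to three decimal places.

2.364

Δs = (9 − 3)/10 = 0.6.
Midpoints: 3.3, 3.9, 4.5, 5.1, 5.7, 6.3, 6.9, 7.5, 8.1, 8.7.
f(3.3) = 30/53, f(3.9) = 30/59, f(4.5) = 6/13, f(5.1) = 30/71, f(5.7) = 30/77, f(6.3) = 30/83, f(6.9) = 30/89, f(7.5) = 6/19, f(8.1) = 30/101, f(8.7) = 30/107.
Sum = Δs · [f(3.3) + f(3.9) + f(4.5) + ...].
Sum ≈ 2.364.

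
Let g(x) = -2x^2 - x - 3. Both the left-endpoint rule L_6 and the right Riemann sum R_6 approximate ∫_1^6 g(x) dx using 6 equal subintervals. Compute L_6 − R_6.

62.5

L_6 ≈ -145.74074.
R_6 ≈ -208.24074.
L_6 − R_6 = 62.5.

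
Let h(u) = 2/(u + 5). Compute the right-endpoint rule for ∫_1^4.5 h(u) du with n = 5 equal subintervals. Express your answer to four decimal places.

0.8774

Δu = (4.5 − 1)/5 = 0.7.
Right endpoints: 1.7, 2.4, 3.1, 3.8, 4.5.
h(1.7) = 20/67, h(2.4) = 10/37, h(3.1) = 20/81, h(3.8) = 5/22, h(4.5) = 4/19.
Sum = Δu · [h(1.7) + h(2.4) + h(3.1) + h(3.8) + h(4.5)].
Sum ≈ 0.8774.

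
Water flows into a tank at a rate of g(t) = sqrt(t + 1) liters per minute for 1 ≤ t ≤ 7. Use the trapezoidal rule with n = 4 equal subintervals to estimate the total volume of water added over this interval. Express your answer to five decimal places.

13.16659

Δt = (7 − 1)/4 = 1.5.
g(1) ≈ 1.41421, g(2.5) ≈ 1.87083, g(4) ≈ 2.23607, g(5.5) ≈ 2.54951, g(7) ≈ 2.82843.
T_4 = (Δt/2)·[g(t_0) + 2g(t_1) + 2g(t_2) + 2g(t_3) + g(t_4)].
Sum ≈ 13.16659.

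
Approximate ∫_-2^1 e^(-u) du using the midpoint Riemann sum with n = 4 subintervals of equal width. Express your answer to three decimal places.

6.859

Δu = (1 − (-2))/4 = 0.75.
Midpoints: -1.625, -0.875, -0.125, 0.625.
f(-1.625) ≈ 5.078, f(-0.875) ≈ 2.399, f(-0.125) ≈ 1.133, f(0.625) ≈ 0.535.
Sum = Δu · [f(-1.625) + f(-0.875) + f(-0.125) + f(0.625)].
Sum ≈ 6.859.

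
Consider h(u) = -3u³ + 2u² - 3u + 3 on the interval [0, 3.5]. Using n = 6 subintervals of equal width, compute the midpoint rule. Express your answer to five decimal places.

Δu = (3.5 − 0)/6 = 7/12.
Midpoints: 7/24, 0.875, 35/24, 49/24, 2.625, 77/24.
h(7/24) = 1137/512, h(0.875) = -53/512, h(35/24) = -29611/4608, h(49/24) = -31211/1536, h(2.625) = -23223/512, h(77/24) = -392197/4608.
Sum = Δu · [h(7/24) + h(0.875) + h(35/24) + ...].
Sum ≈ -90.47389.

-90.47389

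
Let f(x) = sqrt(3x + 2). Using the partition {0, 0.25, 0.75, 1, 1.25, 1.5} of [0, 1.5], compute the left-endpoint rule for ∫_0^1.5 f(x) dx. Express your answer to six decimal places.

2.856594

Subinterval widths: 0.25, 0.5, 0.25, 0.25, 0.25.
Left endpoints: 0, 0.25, 0.75, 1, 1.25.
f(0) ≈ 1.414214, f(0.25) ≈ 1.658312, f(0.75) ≈ 2.061553, f(1) ≈ 2.236068, f(1.25) ≈ 2.397916.
Sum = Σ Δx_i · f(x_i).
Sum ≈ 2.856594.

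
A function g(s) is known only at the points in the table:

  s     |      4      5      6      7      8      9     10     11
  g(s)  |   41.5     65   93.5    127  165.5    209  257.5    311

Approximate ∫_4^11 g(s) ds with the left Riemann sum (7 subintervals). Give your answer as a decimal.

Δs = 1.
Sum = 1·[41.5 + 65 + 93.5 + 127 + 165.5 + 209 + 257.5] = 959.

959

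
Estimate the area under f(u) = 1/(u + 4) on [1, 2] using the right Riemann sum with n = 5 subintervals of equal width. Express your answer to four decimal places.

0.1790

Δu = (2 − 1)/5 = 0.2.
Right endpoints: 1.2, 1.4, 1.6, 1.8, 2.
f(1.2) = 5/26, f(1.4) = 5/27, f(1.6) = 5/28, f(1.8) = 5/29, f(2) = 1/6.
Sum = Δu · [f(1.2) + f(1.4) + f(1.6) + f(1.8) + f(2)].
Sum ≈ 0.1790.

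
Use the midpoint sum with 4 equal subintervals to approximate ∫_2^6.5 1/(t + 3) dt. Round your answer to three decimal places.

0.640

Δt = (6.5 − 2)/4 = 1.125.
Midpoints: 2.5625, 3.6875, 4.8125, 5.9375.
f(2.5625) = 16/89, f(3.6875) = 16/107, f(4.8125) = 0.128, f(5.9375) = 16/143.
Sum = Δt · [f(2.5625) + f(3.6875) + f(4.8125) + f(5.9375)].
Sum ≈ 0.640.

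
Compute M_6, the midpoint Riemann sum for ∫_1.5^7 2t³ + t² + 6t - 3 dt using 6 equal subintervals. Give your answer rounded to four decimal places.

1424.7212

Δt = (7 − 1.5)/6 = 11/12.
Midpoints: 47/24, 2.875, 91/24, 113/24, 5.625, 157/24.
f(47/24) = 190811/6912, f(2.875) = 70.04296875, f(91/24) = 989455/6912, f(113/24) = 1770653/6912, f(5.625) = 418.34765625, f(157/24) = 4416241/6912.
Sum = Δt · [f(47/24) + f(2.875) + f(91/24) + ...].
Sum ≈ 1424.7212.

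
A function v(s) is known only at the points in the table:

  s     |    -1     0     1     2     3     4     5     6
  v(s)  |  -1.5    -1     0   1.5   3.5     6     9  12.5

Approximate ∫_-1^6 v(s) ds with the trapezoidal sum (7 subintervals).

Δs = 1.
T_7 = (1/2)·[(-1.5) + 2·(-1) + 2·0 + 2·1.5 + 2·3.5 + 2·6 + 2·9 + 12.5] = 24.5.

24.5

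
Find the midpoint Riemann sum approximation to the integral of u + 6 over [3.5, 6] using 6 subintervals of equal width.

26.875

Δu = (6 − 3.5)/6 = 5/12.
Midpoints: 89/24, 4.125, 109/24, 119/24, 5.375, 139/24.
f(89/24) = 233/24, f(4.125) = 10.125, f(109/24) = 253/24, f(119/24) = 263/24, f(5.375) = 11.375, f(139/24) = 283/24.
Sum = Δu · [f(89/24) + f(4.125) + f(109/24) + ...].
Sum = 26.875.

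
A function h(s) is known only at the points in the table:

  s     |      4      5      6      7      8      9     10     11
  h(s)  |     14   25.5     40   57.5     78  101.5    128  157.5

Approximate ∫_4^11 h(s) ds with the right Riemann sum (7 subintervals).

Δs = 1.
Sum = 1·[25.5 + 40 + 57.5 + 78 + 101.5 + 128 + 157.5] = 588.

588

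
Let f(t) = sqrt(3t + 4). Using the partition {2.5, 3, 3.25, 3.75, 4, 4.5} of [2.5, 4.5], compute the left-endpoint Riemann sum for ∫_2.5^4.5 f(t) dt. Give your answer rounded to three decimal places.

7.427

Subinterval widths: 0.5, 0.25, 0.5, 0.25, 0.5.
Left endpoints: 2.5, 3, 3.25, 3.75, 4.
f(2.5) ≈ 3.391, f(3) ≈ 3.606, f(3.25) ≈ 3.708, f(3.75) ≈ 3.905, f(4) ≈ 4.000.
Sum = Σ Δt_i · f(t_i).
Sum ≈ 7.427.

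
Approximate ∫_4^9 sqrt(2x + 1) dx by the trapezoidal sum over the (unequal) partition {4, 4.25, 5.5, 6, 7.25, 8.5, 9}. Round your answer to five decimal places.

Subinterval widths: 0.25, 1.25, 0.5, 1.25, 1.25, 0.5.
f(4) ≈ 3.00000, f(4.25) ≈ 3.08221, f(5.5) ≈ 3.46410, f(6) ≈ 3.60555, f(7.25) ≈ 3.93700, f(8.5) ≈ 4.24264, f(9) ≈ 4.35890.
On each subinterval the trapezoid contributes (Δx_i/2)·[f(x_{i-1}) + f(x_i)].
Sum ≈ 18.59589.

18.59589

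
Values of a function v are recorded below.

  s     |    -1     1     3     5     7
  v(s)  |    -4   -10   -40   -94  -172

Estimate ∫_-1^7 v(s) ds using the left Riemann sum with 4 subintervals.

-296

Δs = 2.
Sum = 2·[(-4) + (-10) + (-40) + (-94)] = -296.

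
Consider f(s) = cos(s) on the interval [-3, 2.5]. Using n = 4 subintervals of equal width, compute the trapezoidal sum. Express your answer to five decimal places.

0.61922

Δs = (2.5 − (-3))/4 = 1.375.
f(-3) ≈ -0.98999, f(-1.625) ≈ -0.05418, f(-0.25) ≈ 0.96891, f(1.125) ≈ 0.43118, f(2.5) ≈ -0.80114.
T_4 = (Δs/2)·[f(s_0) + 2f(s_1) + 2f(s_2) + 2f(s_3) + f(s_4)].
Sum ≈ 0.61922.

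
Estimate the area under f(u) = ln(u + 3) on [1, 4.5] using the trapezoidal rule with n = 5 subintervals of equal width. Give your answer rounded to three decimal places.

Δu = (4.5 − 1)/5 = 0.7.
f(1) ≈ 1.386, f(1.7) ≈ 1.548, f(2.4) ≈ 1.686, f(3.1) ≈ 1.808, f(3.8) ≈ 1.917, f(4.5) ≈ 2.015.
T_5 = (Δu/2)·[f(u_0) + 2f(u_1) + ... + 2f(u_{4}) + f(u_5)].
Sum ≈ 6.062.

6.062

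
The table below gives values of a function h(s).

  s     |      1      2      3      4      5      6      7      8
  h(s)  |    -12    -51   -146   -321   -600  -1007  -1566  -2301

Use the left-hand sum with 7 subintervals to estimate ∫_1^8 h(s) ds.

-3703

Δs = 1.
Sum = 1·[(-12) + (-51) + (-146) + (-321) + (-600) + (-1007) + (-1566)] = -3703.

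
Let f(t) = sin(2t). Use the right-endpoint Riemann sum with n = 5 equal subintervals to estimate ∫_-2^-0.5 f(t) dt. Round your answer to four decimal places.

-0.8187

Δt = (-0.5 − (-2))/5 = 0.3.
Right endpoints: -1.7, -1.4, -1.1, -0.8, -0.5.
f(-1.7) ≈ 0.2555, f(-1.4) ≈ -0.3350, f(-1.1) ≈ -0.8085, f(-0.8) ≈ -0.9996, f(-0.5) ≈ -0.8415.
Sum = Δt · [f(-1.7) + f(-1.4) + f(-1.1) + f(-0.8) + f(-0.5)].
Sum ≈ -0.8187.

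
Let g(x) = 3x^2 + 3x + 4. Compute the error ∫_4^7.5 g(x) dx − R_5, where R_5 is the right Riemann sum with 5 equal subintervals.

-46.795

Exact integral: ∫_4^7.5 g(x) dx = 432.25.
R_5 = 479.045.
Error = 432.25 − 479.045 = -46.795.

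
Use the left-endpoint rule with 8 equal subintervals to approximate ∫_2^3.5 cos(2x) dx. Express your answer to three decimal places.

Δx = (3.5 − 2)/8 = 0.1875.
Left endpoints: 2, 2.1875, 2.375, 2.5625, 2.75, 2.9375, 3.125, 3.3125.
f(2) ≈ -0.654, f(2.1875) ≈ -0.331, f(2.375) ≈ 0.038, f(2.5625) ≈ 0.401, f(2.75) ≈ 0.709, f(2.9375) ≈ 0.918, f(3.125) ≈ 0.999, f(3.3125) ≈ 0.942.
Sum = Δx · [f(2) + f(2.1875) + f(2.375) + ...].
Sum ≈ 0.567.

0.567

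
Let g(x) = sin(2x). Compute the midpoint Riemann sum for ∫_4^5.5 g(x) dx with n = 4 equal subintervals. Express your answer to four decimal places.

-0.0767

Δx = (5.5 − 4)/4 = 0.375.
Midpoints: 4.1875, 4.5625, 4.9375, 5.3125.
g(4.1875) ≈ 0.8673, g(4.5625) ≈ 0.2953, g(4.9375) ≈ -0.4352, g(5.3125) ≈ -0.9321.
Sum = Δx · [g(4.1875) + g(4.5625) + g(4.9375) + g(5.3125)].
Sum ≈ -0.0767.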